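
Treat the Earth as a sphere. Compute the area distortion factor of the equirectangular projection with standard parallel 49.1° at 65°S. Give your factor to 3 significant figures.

1.55

With standard parallel φ₀ = 49.1°, the equirectangular projection gives x = Rλ cos φ₀, y = Rφ, so h = 1 and k = cos 49.1° / cos φ.
Areal scale = h·k = 1 × cos φ₀ / cos φ; at 65°, h = 1.000, k = 1.549, so h·k = 1.549.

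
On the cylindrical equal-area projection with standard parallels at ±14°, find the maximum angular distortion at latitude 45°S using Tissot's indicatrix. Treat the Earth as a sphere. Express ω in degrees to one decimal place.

A cylindrical equal-area projection with standard parallel φ₀ has meridian scale h = cos φ / cos φ₀ and parallel scale k = cos φ₀ / cos φ (so areas are preserved, h·k = 1).
At 45°: h = 0.7288, k = 1.372; principal scales a = 1.372, b = 0.7288.
sin(ω/2) = (a − b)/(a + b) = 0.6435/2.101 = 0.3063, so ω = 2 arcsin(0.3063) ≈ 35.7°.

35.7°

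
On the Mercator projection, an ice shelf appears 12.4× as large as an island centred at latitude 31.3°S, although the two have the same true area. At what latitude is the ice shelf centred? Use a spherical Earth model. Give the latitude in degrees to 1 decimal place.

76.0°

Mercator areal scale is sec²φ, so apparent-area ratio = sec²φ₁ / sec²φ₂ = cos²φ₂ / cos²φ₁.
cos²φ₂ / cos²φ₁ = 12.4  ⇒  cos φ₁ = cos 31.3° / √12.4 = 0.8545/3.521 = 0.2427.
φ₁ = arccos(0.2427) ≈ 76.0°.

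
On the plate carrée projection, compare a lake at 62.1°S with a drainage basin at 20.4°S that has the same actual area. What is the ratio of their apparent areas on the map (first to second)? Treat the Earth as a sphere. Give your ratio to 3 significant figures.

2.00

Plate carrée maps x = Rλ, y = Rφ. The meridian scale is h = 1 and the parallel scale is k = 1/cos φ = sec φ.
Areal scale at 62.1°: h·k = 1.000 × 2.137 = 2.137.
Areal scale at 20.4°: h·k = 1.000 × 1.067 = 1.067.
Ratio = 2.137/1.067 ≈ 2.00.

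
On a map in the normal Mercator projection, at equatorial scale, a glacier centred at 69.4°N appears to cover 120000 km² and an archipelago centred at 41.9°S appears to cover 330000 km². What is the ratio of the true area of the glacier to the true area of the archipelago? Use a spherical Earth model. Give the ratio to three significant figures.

0.0813

Mercator's areal exaggeration is sec²φ; hence true area = (apparent area) · cos²φ.
True area of glacier: 120000 × cos²(69.4°) = 120000 × 0.1238 = 14860 km².
True area of archipelago: 330000 × cos²(41.9°) = 330000 × 0.5540 = 182800 km².
Ratio = 14860 / 182800 ≈ 0.0813.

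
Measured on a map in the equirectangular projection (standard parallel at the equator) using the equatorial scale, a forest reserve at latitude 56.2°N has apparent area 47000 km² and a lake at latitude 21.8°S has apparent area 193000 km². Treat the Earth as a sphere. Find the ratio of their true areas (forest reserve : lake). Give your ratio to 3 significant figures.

0.146

On the plate carrée, areal scale = h·k = 1 × sec φ, so true area = apparent × cos φ.
True area of forest reserve: 47000 × cos(56.2°) = 47000 × 0.5563 = 26150 km².
True area of lake: 193000 × cos(21.8°) = 193000 × 0.9285 = 179200 km².
Ratio = 26150 / 179200 ≈ 0.146.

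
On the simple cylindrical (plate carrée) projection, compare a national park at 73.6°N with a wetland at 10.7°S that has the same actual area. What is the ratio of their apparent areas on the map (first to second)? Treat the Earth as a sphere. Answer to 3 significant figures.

3.48

For the equirectangular projection with φ₀ = 0 (plate carrée), h = 1 along meridians and k = sec φ along parallels.
Areal scale at 73.6°: h·k = 1.000 × 3.542 = 3.542.
Areal scale at 10.7°: h·k = 1.000 × 1.018 = 1.018.
Ratio = 3.542/1.018 ≈ 3.48.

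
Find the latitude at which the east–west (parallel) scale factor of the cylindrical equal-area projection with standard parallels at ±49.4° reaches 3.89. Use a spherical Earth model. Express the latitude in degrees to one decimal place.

Cylindrical equal-area (φ₀ = 49.4°): h = cos φ / cos 49.4° along meridians, k = cos 49.4° / cos φ along parallels; h·k = 1.
k = cos φ₀ / cos φ = 3.89  ⇒  cos φ = cos 49.4° / 3.89 = 0.1673.
φ = arccos(0.1673) ≈ 80.4°.

80.4°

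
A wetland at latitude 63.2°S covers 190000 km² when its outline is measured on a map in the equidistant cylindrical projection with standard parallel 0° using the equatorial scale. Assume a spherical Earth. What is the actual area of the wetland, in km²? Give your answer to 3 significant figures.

85700 km²

Plate carrée maps x = Rλ, y = Rφ. The meridian scale is h = 1 and the parallel scale is k = 1/cos φ = sec φ.
Areal scale = h·k = 1 × sec φ; at 63.2°, h = 1.000, k = 2.218, so h·k = 2.218.
True area = apparent / (areal scale) = 190000 / 2.218 ≈ 85700 km².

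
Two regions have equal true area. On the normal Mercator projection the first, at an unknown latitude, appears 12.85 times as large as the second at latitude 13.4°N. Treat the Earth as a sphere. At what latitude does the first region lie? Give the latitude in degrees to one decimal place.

74.3°

For equal true areas on Mercator, apparent areas scale as sec²φ, so the ratio is cos²φ₂ / cos²φ₁.
cos²φ₂ / cos²φ₁ = 12.85  ⇒  cos φ₁ = cos 13.4° / √12.85 = 0.9728/3.585 = 0.2714.
φ₁ = arccos(0.2714) ≈ 74.3°.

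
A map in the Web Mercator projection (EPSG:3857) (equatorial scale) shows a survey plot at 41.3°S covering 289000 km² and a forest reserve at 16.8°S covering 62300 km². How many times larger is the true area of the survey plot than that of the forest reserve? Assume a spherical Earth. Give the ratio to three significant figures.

On Mercator the areal scale is sec²φ, so true area = apparent × cos²φ.
True area of survey plot: 289000 × cos²(41.3°) = 289000 × 0.5644 = 163100 km².
True area of forest reserve: 62300 × cos²(16.8°) = 62300 × 0.9165 = 57100 km².
Ratio = 163100 / 57100 ≈ 2.86.

2.86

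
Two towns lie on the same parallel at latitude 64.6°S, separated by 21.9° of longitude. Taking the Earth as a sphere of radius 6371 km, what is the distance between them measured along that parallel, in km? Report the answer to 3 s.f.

1040 km

Arc length along a parallel = R cos φ · Δλ (with Δλ in radians).
= 6371 × cos 64.6° × (21.9° × π/180) = 6371 × 0.4289 × 0.3822 ≈ 1040 km.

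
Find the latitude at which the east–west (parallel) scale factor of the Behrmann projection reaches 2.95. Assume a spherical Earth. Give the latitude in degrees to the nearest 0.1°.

72.9°

Behrmann is a cylindrical equal-area projection with standard parallels at ±30°. Cylindrical equal-area (φ₀ = 30°): h = cos φ / cos 30° along meridians, k = cos 30° / cos φ along parallels; h·k = 1.
k = cos φ₀ / cos φ = 2.95  ⇒  cos φ = cos 30° / 2.95 = 0.2936.
φ = arccos(0.2936) ≈ 72.9°.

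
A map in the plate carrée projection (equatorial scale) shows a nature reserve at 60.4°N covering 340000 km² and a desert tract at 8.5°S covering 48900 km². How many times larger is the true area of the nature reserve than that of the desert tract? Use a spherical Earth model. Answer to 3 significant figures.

Plate carrée has h = 1 and k = sec φ, giving areal scale sec φ; true area = (apparent area) · cos φ.
True area of nature reserve: 340000 × cos(60.4°) = 340000 × 0.4939 = 167900 km².
True area of desert tract: 48900 × cos(8.5°) = 48900 × 0.9890 = 48360 km².
Ratio = 167900 / 48360 ≈ 3.47.

3.47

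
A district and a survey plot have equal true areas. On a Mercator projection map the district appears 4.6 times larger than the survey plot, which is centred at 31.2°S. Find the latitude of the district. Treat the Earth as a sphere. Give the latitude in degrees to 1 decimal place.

66.5°

For equal true areas on Mercator, apparent areas scale as sec²φ, so the ratio is cos²φ₂ / cos²φ₁.
cos²φ₂ / cos²φ₁ = 4.6  ⇒  cos φ₁ = cos 31.2° / √4.6 = 0.8554/2.145 = 0.3988.
φ₁ = arccos(0.3988) ≈ 66.5°.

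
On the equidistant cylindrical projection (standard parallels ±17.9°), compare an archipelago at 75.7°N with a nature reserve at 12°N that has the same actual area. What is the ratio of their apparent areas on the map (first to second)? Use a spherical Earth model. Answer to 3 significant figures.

3.96

In the equirectangular projection with standard parallel φ₀ = 17.9° (x = Rλ cos φ₀, y = Rφ), meridians are true-scale (h = 1) and the parallel scale is k = cos φ₀ / cos φ.
Areal scale at 75.7°: h·k = 1.000 × 3.853 = 3.853.
Areal scale at 12°: h·k = 1.000 × 0.9729 = 0.9729.
Ratio = 3.853/0.9729 ≈ 3.96.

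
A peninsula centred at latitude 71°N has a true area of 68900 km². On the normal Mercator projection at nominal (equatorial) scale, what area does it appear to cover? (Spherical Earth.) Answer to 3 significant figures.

For Mercator, h = k = sec φ (a conformal cylindrical projection has a single point scale, 1/cos φ).
Areal scale = k² = sec²φ = 1/cos²(71°) = 1/0.3256² = 9.434.
Apparent area = 68900 × 9.434 ≈ 650000 km².

650000 km²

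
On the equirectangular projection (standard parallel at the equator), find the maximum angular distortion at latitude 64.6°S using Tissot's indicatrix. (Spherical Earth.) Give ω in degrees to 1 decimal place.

47.1°

In the plate carrée (x = Rλ, y = Rφ), meridians are true-scale (h = 1) and parallels are stretched by k = sec φ.
At 64.6°: h = 1.000, k = 2.331; principal scales a = 2.331, b = 1.000.
sin(ω/2) = (a − b)/(a + b) = 1.331/3.331 = 0.3996, so ω = 2 arcsin(0.3996) ≈ 47.1°.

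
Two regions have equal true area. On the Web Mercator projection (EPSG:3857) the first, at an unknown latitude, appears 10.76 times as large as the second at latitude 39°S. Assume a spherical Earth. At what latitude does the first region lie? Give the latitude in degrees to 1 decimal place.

Mercator areal scale is sec²φ, so apparent-area ratio = sec²φ₁ / sec²φ₂ = cos²φ₂ / cos²φ₁.
cos²φ₂ / cos²φ₁ = 10.76  ⇒  cos φ₁ = cos 39° / √10.76 = 0.7771/3.280 = 0.2369.
φ₁ = arccos(0.2369) ≈ 76.3°.

76.3°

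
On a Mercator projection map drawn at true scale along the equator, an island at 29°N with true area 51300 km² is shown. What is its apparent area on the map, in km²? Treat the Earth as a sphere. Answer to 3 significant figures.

67100 km²

The Mercator projection is conformal; its linear scale factor is the same in every direction and equals sec φ = 1/cos φ.
Areal scale = k² = sec²φ = 1/cos²(29°) = 1/0.8746² = 1.307.
Apparent area = 51300 × 1.307 ≈ 67100 km².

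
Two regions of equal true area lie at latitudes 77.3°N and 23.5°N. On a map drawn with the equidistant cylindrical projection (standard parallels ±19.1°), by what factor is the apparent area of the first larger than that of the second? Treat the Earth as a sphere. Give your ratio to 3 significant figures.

4.17

In the equirectangular projection with standard parallel φ₀ = 19.1° (x = Rλ cos φ₀, y = Rφ), meridians are true-scale (h = 1) and the parallel scale is k = cos φ₀ / cos φ.
Areal scale at 77.3°: h·k = 1.000 × 4.298 = 4.298.
Areal scale at 23.5°: h·k = 1.000 × 1.030 = 1.030.
Ratio = 4.298/1.030 ≈ 4.17.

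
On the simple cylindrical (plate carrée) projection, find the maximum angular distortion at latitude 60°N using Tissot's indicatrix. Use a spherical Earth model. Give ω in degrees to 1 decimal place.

38.9°

For the equirectangular projection with φ₀ = 0 (plate carrée), h = 1 along meridians and k = sec φ along parallels.
At 60°: h = 1.000, k = 2.000; principal scales a = 2.000, b = 1.000.
sin(ω/2) = (a − b)/(a + b) = 1.0000/3.000 = 0.3333, so ω = 2 arcsin(0.3333) ≈ 38.9°.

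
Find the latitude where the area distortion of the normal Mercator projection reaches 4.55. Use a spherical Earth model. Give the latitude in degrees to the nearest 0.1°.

Mercator areal scale is sec²φ.
sec²φ = 4.55  ⇒  cos²φ = 0.2198  ⇒  cos φ = 0.4688.
φ = arccos(0.4688) ≈ 62.0°.

62.0°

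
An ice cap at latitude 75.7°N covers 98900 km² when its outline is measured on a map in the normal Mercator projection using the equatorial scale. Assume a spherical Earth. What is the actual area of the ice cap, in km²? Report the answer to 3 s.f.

6030 km²

Mercator is conformal, so the point scale is isotropic: h = k = sec φ = 1/cos φ.
Areal scale = k² = sec²φ = 1/cos²(75.7°) = 1/0.2470² = 16.39.
True area = apparent / (areal scale) = 98900 / 16.39 ≈ 6030 km².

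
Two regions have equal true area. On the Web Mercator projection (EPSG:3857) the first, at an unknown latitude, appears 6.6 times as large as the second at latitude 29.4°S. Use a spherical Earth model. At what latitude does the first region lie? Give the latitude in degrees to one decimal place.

For equal true areas on Mercator, apparent areas scale as sec²φ, so the ratio is cos²φ₂ / cos²φ₁.
cos²φ₂ / cos²φ₁ = 6.6  ⇒  cos φ₁ = cos 29.4° / √6.6 = 0.8712/2.569 = 0.3391.
φ₁ = arccos(0.3391) ≈ 70.2°.

70.2°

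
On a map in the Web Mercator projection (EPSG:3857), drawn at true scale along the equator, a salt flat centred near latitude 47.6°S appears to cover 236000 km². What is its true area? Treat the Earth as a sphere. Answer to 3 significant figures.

107000 km²

Mercator is conformal, so the point scale is isotropic: h = k = sec φ = 1/cos φ.
Areal scale = k² = sec²φ = 1/cos²(47.6°) = 1/0.6743² = 2.199.
True area = apparent / (areal scale) = 236000 / 2.199 ≈ 107000 km².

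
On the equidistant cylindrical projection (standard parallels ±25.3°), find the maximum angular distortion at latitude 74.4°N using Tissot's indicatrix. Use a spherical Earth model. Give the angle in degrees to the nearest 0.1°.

The equidistant cylindrical projection with φ₀ = 25.3° has h = 1 (meridians true) and k = cos φ₀ / cos φ along parallels.
At 74.4°: h = 1.000, k = 3.362; principal scales a = 3.362, b = 1.000.
sin(ω/2) = (a − b)/(a + b) = 2.362/4.362 = 0.5415, so ω = 2 arcsin(0.5415) ≈ 65.6°.

65.6°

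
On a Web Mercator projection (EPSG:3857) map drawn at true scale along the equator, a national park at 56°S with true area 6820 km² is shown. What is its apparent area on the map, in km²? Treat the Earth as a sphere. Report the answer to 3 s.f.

21800 km²

For Mercator, h = k = sec φ (a conformal cylindrical projection has a single point scale, 1/cos φ).
Areal scale = k² = sec²φ = 1/cos²(56°) = 1/0.5592² = 3.198.
Apparent area = 6820 × 3.198 ≈ 21800 km².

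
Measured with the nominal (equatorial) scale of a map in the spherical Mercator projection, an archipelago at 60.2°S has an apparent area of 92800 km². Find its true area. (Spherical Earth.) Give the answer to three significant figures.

Mercator is conformal, so the point scale is isotropic: h = k = sec φ = 1/cos φ.
Areal scale = k² = sec²φ = 1/cos²(60.2°) = 1/0.4970² = 4.049.
True area = apparent / (areal scale) = 92800 / 4.049 ≈ 22900 km².

22900 km²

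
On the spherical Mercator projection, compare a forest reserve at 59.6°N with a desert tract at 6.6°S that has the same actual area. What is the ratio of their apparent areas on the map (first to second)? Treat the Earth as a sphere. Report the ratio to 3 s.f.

3.85

Mercator areal scale is sec²φ.
At 59.6°: sec²(59.6°) = 1/0.5060² = 3.905.
At 6.6°: sec²(6.6°) = 1/0.9934² = 1.013.
Ratio = 3.905/1.013 = cos²(6.6°)/cos²(59.6°) ≈ 3.85.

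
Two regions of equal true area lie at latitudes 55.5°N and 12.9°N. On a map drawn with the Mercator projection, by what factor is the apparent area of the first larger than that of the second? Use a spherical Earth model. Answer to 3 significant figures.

2.96

On Mercator, area is exaggerated by sec²φ = 1/cos²φ.
At 55.5°: sec²(55.5°) = 1/0.5664² = 3.117.
At 12.9°: sec²(12.9°) = 1/0.9748² = 1.052.
Ratio = 3.117/1.052 = cos²(12.9°)/cos²(55.5°) ≈ 2.96.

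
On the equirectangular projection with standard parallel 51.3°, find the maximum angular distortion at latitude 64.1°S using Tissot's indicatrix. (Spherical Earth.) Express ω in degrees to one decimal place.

20.4°

With standard parallel φ₀ = 51.3°, the equirectangular projection gives x = Rλ cos φ₀, y = Rφ, so h = 1 and k = cos 51.3° / cos φ.
At 64.1°: h = 1.000, k = 1.431; principal scales a = 1.431, b = 1.000.
sin(ω/2) = (a − b)/(a + b) = 0.4314/2.431 = 0.1774, so ω = 2 arcsin(0.1774) ≈ 20.4°.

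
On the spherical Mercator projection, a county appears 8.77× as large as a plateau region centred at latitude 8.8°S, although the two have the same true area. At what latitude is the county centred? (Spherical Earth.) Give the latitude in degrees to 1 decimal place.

For equal true areas on Mercator, apparent areas scale as sec²φ, so the ratio is cos²φ₂ / cos²φ₁.
cos²φ₂ / cos²φ₁ = 8.77  ⇒  cos φ₁ = cos 8.8° / √8.77 = 0.9882/2.961 = 0.3337.
φ₁ = arccos(0.3337) ≈ 70.5°.

70.5°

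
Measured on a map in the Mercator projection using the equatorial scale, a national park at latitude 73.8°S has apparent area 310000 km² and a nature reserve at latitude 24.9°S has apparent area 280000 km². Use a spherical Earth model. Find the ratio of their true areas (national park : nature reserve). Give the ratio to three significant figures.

Mercator's areal exaggeration is sec²φ; hence true area = (apparent area) · cos²φ.
True area of national park: 310000 × cos²(73.8°) = 310000 × 0.07784 = 24130 km².
True area of nature reserve: 280000 × cos²(24.9°) = 280000 × 0.8227 = 230400 km².
Ratio = 24130 / 230400 ≈ 0.105.

0.105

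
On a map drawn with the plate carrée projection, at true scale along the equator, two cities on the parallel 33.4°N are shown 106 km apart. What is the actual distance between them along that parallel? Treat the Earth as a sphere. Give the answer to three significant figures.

For the equirectangular projection with φ₀ = 0 (plate carrée), h = 1 along meridians and k = sec φ along parallels.
Along the parallel at 33.4°, map distances are exaggerated by k = sec 33.4° = 1.198.
True distance = 106 / 1.198 = 106 × cos 33.4° ≈ 88.5 km.

88.5 km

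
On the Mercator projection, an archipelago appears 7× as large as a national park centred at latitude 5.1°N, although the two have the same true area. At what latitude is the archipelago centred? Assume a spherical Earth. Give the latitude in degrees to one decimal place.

67.9°

For equal true areas on Mercator, apparent areas scale as sec²φ, so the ratio is cos²φ₂ / cos²φ₁.
cos²φ₂ / cos²φ₁ = 7  ⇒  cos φ₁ = cos 5.1° / √7 = 0.9960/2.646 = 0.3765.
φ₁ = arccos(0.3765) ≈ 67.9°.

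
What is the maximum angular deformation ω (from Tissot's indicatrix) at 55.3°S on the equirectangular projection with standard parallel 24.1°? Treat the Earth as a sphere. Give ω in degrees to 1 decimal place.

With standard parallel φ₀ = 24.1°, the equirectangular projection gives x = Rλ cos φ₀, y = Rφ, so h = 1 and k = cos 24.1° / cos φ.
At 55.3°: h = 1.000, k = 1.603; principal scales a = 1.603, b = 1.000.
sin(ω/2) = (a − b)/(a + b) = 0.6035/2.603 = 0.2318, so ω = 2 arcsin(0.2318) ≈ 26.8°.

26.8°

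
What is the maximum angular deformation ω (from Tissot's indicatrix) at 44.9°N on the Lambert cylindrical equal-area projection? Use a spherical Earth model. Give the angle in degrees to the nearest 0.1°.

The Lambert cylindrical equal-area projection is the cylindrical equal-area projection with its standard parallel at the equator (φ₀ = 0). A cylindrical equal-area projection with standard parallel φ₀ has meridian scale h = cos φ / cos φ₀ and parallel scale k = cos φ₀ / cos φ (so areas are preserved, h·k = 1).
At 44.9°: h = 0.7083, k = 1.412; principal scales a = 1.412, b = 0.7083.
sin(ω/2) = (a − b)/(a + b) = 0.7034/2.120 = 0.3318, so ω = 2 arcsin(0.3318) ≈ 38.8°.

38.8°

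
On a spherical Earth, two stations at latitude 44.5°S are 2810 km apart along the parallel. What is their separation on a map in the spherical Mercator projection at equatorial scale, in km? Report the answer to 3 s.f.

The Mercator projection is conformal; its linear scale factor is the same in every direction and equals sec φ = 1/cos φ.
Along the parallel, k = sec 44.5° = 1/0.7133 = 1.402.
Map distance = 2810 × 1.402 ≈ 3940 km.

3940 km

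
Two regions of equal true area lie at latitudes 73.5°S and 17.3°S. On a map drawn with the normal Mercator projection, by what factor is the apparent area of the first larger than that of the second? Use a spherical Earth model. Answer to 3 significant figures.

11.3

On Mercator, area is exaggerated by sec²φ = 1/cos²φ.
At 73.5°: sec²(73.5°) = 1/0.2840² = 12.40.
At 17.3°: sec²(17.3°) = 1/0.9548² = 1.097.
Ratio = 12.40/1.097 = cos²(17.3°)/cos²(73.5°) ≈ 11.3.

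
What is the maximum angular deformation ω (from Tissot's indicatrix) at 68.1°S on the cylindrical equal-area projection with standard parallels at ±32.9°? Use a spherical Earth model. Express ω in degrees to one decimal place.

Cylindrical equal-area (φ₀ = 32.9°): h = cos φ / cos 32.9° along meridians, k = cos 32.9° / cos φ along parallels; h·k = 1.
At 68.1°: h = 0.4442, k = 2.251; principal scales a = 2.251, b = 0.4442.
sin(ω/2) = (a − b)/(a + b) = 1.807/2.695 = 0.6704, so ω = 2 arcsin(0.6704) ≈ 84.2°.

84.2°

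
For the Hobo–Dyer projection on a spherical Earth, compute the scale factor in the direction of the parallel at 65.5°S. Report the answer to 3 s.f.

1.91

The Hobo–Dyer projection is cylindrical equal-area with φ₀ = 37.5°. A cylindrical equal-area projection with standard parallel φ₀ has meridian scale h = cos φ / cos φ₀ and parallel scale k = cos φ₀ / cos φ (so areas are preserved, h·k = 1).
k = cos 37.5° / cos 65.5° = 0.7934/0.4147 = 1.913.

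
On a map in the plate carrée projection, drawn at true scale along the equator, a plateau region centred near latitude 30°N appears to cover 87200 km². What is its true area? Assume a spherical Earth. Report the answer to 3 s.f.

Plate carrée maps x = Rλ, y = Rφ. The meridian scale is h = 1 and the parallel scale is k = 1/cos φ = sec φ.
Areal scale = h·k = 1 × sec φ; at 30°, h = 1.000, k = 1.155, so h·k = 1.155.
True area = apparent / (areal scale) = 87200 / 1.155 ≈ 75500 km².

75500 km²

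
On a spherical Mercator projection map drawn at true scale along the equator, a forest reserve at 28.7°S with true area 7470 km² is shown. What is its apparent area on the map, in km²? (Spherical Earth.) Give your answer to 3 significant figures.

The Mercator projection is conformal; its linear scale factor is the same in every direction and equals sec φ = 1/cos φ.
Areal scale = k² = sec²φ = 1/cos²(28.7°) = 1/0.8771² = 1.300.
Apparent area = 7470 × 1.300 ≈ 9710 km².

9710 km²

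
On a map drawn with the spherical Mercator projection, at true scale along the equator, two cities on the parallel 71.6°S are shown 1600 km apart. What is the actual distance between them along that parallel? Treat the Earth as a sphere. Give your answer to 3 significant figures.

For Mercator, h = k = sec φ (a conformal cylindrical projection has a single point scale, 1/cos φ).
Along the parallel at 71.6°, map distances are exaggerated by k = sec 71.6° = 3.168.
True distance = 1600 / 3.168 = 1600 × cos 71.6° ≈ 505 km.

505 km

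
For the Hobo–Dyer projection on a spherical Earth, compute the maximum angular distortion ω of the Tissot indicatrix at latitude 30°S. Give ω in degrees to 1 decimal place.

10.0°

The Hobo–Dyer projection is cylindrical equal-area with φ₀ = 37.5°. Cylindrical equal-area (φ₀ = 37.5°): h = cos φ / cos 37.5° along meridians, k = cos 37.5° / cos φ along parallels; h·k = 1.
At 30°: h = 1.092, k = 0.9161; principal scales a = 1.092, b = 0.9161.
sin(ω/2) = (a − b)/(a + b) = 0.1755/2.008 = 0.08742, so ω = 2 arcsin(0.08742) ≈ 10.0°.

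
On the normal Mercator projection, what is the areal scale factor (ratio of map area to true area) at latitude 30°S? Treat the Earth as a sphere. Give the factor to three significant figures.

For Mercator, h = k = sec φ (a conformal cylindrical projection has a single point scale, 1/cos φ).
Areal scale = k² = sec²φ = 1/cos²(30°) = 1/0.8660² = 1.333.

1.33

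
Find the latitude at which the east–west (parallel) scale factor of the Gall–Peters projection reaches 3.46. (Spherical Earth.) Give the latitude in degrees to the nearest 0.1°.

78.2°

Gall–Peters is a cylindrical equal-area projection with standard parallels at ±45°. A cylindrical equal-area projection with standard parallel φ₀ has meridian scale h = cos φ / cos φ₀ and parallel scale k = cos φ₀ / cos φ (so areas are preserved, h·k = 1).
k = cos φ₀ / cos φ = 3.46  ⇒  cos φ = cos 45° / 3.46 = 0.2044.
φ = arccos(0.2044) ≈ 78.2°.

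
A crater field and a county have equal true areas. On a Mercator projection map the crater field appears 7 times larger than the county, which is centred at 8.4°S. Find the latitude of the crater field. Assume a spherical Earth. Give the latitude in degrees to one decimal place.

For equal true areas on Mercator, apparent areas scale as sec²φ, so the ratio is cos²φ₂ / cos²φ₁.
cos²φ₂ / cos²φ₁ = 7  ⇒  cos φ₁ = cos 8.4° / √7 = 0.9893/2.646 = 0.3739.
φ₁ = arccos(0.3739) ≈ 68.0°.

68.0°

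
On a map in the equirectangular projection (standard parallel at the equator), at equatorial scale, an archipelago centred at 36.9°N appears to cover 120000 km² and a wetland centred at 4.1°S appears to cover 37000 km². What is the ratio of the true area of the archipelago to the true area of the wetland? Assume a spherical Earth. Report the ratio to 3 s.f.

2.60

Plate carrée has h = 1 and k = sec φ, giving areal scale sec φ; true area = (apparent area) · cos φ.
True area of archipelago: 120000 × cos(36.9°) = 120000 × 0.7997 = 95960 km².
True area of wetland: 37000 × cos(4.1°) = 37000 × 0.9974 = 36910 km².
Ratio = 95960 / 36910 ≈ 2.60.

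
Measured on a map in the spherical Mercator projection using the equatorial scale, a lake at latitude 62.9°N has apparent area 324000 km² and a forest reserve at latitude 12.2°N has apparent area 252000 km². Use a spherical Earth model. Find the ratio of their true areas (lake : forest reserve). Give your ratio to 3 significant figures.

On Mercator the areal scale is sec²φ, so true area = apparent × cos²φ.
True area of lake: 324000 × cos²(62.9°) = 324000 × 0.2075 = 67240 km².
True area of forest reserve: 252000 × cos²(12.2°) = 252000 × 0.9553 = 240700 km².
Ratio = 67240 / 240700 ≈ 0.279.

0.279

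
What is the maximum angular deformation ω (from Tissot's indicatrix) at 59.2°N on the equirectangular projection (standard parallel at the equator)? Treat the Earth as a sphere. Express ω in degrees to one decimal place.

Plate carrée maps x = Rλ, y = Rφ. The meridian scale is h = 1 and the parallel scale is k = 1/cos φ = sec φ.
At 59.2°: h = 1.000, k = 1.953; principal scales a = 1.953, b = 1.000.
sin(ω/2) = (a − b)/(a + b) = 0.9530/2.953 = 0.3227, so ω = 2 arcsin(0.3227) ≈ 37.7°.

37.7°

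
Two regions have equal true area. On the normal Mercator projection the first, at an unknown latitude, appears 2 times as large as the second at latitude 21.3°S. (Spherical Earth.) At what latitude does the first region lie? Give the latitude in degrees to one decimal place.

Mercator areal scale is sec²φ, so apparent-area ratio = sec²φ₁ / sec²φ₂ = cos²φ₂ / cos²φ₁.
cos²φ₂ / cos²φ₁ = 2  ⇒  cos φ₁ = cos 21.3° / √2 = 0.9317/1.414 = 0.6588.
φ₁ = arccos(0.6588) ≈ 48.8°.

48.8°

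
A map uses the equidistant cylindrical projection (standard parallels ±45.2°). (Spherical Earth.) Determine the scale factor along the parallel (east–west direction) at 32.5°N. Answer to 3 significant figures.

0.835

With standard parallel φ₀ = 45.2°, the equirectangular projection gives x = Rλ cos φ₀, y = Rφ, so h = 1 and k = cos 45.2° / cos φ.
k = cos 45.2° / cos 32.5° = 0.7046/0.8434 = 0.8355.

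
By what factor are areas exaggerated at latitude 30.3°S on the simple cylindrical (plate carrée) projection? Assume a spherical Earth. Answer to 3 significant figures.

For the equirectangular projection with φ₀ = 0 (plate carrée), h = 1 along meridians and k = sec φ along parallels.
Areal scale = h·k = 1 × sec φ; at 30.3°, h = 1.000, k = 1.158, so h·k = 1.158.

1.16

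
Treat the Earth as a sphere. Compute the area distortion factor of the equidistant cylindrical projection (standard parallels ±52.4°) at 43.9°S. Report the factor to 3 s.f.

The equidistant cylindrical projection with φ₀ = 52.4° has h = 1 (meridians true) and k = cos φ₀ / cos φ along parallels.
Areal scale = h·k = 1 × cos φ₀ / cos φ; at 43.9°, h = 1.000, k = 0.8468, so h·k = 0.8468.

0.847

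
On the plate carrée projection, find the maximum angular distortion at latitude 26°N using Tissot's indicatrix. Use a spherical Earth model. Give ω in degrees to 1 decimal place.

6.1°

In the plate carrée (x = Rλ, y = Rφ), meridians are true-scale (h = 1) and parallels are stretched by k = sec φ.
At 26°: h = 1.000, k = 1.113; principal scales a = 1.113, b = 1.000.
sin(ω/2) = (a − b)/(a + b) = 0.1126/2.113 = 0.05330, so ω = 2 arcsin(0.05330) ≈ 6.1°.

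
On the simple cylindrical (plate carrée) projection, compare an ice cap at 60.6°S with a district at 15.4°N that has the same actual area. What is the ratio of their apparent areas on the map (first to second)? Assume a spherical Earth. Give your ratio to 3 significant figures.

Plate carrée maps x = Rλ, y = Rφ. The meridian scale is h = 1 and the parallel scale is k = 1/cos φ = sec φ.
Areal scale at 60.6°: h·k = 1.000 × 2.037 = 2.037.
Areal scale at 15.4°: h·k = 1.000 × 1.037 = 1.037.
Ratio = 2.037/1.037 ≈ 1.96.

1.96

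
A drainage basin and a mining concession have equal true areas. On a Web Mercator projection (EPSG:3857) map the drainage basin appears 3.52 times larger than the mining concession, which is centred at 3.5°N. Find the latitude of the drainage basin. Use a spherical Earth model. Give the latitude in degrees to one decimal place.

On Mercator, (apparent₁)/(apparent₂) = sec²φ₁ / sec²φ₂ when true areas are equal.
cos²φ₂ / cos²φ₁ = 3.52  ⇒  cos φ₁ = cos 3.5° / √3.52 = 0.9981/1.876 = 0.5320.
φ₁ = arccos(0.5320) ≈ 57.9°.

57.9°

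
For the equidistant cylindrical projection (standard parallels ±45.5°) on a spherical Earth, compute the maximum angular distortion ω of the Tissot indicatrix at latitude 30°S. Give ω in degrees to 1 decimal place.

With standard parallel φ₀ = 45.5°, the equirectangular projection gives x = Rλ cos φ₀, y = Rφ, so h = 1 and k = cos 45.5° / cos φ.
At 30°: h = 1.000, k = 0.8093; principal scales a = 1.000, b = 0.8093.
sin(ω/2) = (a − b)/(a + b) = 0.1907/1.809 = 0.1054, so ω = 2 arcsin(0.1054) ≈ 12.1°.

12.1°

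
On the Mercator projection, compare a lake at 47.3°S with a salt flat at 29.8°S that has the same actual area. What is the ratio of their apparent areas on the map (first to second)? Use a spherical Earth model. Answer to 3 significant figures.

1.64

On Mercator, area is exaggerated by sec²φ = 1/cos²φ.
At 47.3°: sec²(47.3°) = 1/0.6782² = 2.174.
At 29.8°: sec²(29.8°) = 1/0.8678² = 1.328.
Ratio = 2.174/1.328 = cos²(29.8°)/cos²(47.3°) ≈ 1.64.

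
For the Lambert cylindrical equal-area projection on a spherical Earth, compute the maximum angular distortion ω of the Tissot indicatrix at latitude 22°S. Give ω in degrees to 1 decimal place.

8.7°

The Lambert cylindrical equal-area projection is the cylindrical equal-area projection with its standard parallel at the equator (φ₀ = 0). A cylindrical equal-area projection with standard parallel φ₀ has meridian scale h = cos φ / cos φ₀ and parallel scale k = cos φ₀ / cos φ (so areas are preserved, h·k = 1).
At 22°: h = 0.9272, k = 1.079; principal scales a = 1.079, b = 0.9272.
sin(ω/2) = (a − b)/(a + b) = 0.1514/2.006 = 0.07546, so ω = 2 arcsin(0.07546) ≈ 8.7°.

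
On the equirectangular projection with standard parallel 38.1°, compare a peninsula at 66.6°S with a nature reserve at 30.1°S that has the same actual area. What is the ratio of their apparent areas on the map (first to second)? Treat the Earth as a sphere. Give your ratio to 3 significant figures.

With standard parallel φ₀ = 38.1°, the equirectangular projection gives x = Rλ cos φ₀, y = Rφ, so h = 1 and k = cos 38.1° / cos φ.
Areal scale at 66.6°: h·k = 1.000 × 1.981 = 1.981.
Areal scale at 30.1°: h·k = 1.000 × 0.9096 = 0.9096.
Ratio = 1.981/0.9096 ≈ 2.18.

2.18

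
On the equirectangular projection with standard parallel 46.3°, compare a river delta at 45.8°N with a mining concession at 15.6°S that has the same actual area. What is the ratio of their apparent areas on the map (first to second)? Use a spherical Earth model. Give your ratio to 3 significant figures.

1.38

The equidistant cylindrical projection with φ₀ = 46.3° has h = 1 (meridians true) and k = cos φ₀ / cos φ along parallels.
Areal scale at 45.8°: h·k = 1.000 × 0.9910 = 0.9910.
Areal scale at 15.6°: h·k = 1.000 × 0.7173 = 0.7173.
Ratio = 0.9910/0.7173 ≈ 1.38.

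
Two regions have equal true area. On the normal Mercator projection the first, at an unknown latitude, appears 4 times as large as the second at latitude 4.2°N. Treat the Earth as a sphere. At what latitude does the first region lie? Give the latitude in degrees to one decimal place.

60.1°

For equal true areas on Mercator, apparent areas scale as sec²φ, so the ratio is cos²φ₂ / cos²φ₁.
cos²φ₂ / cos²φ₁ = 4  ⇒  cos φ₁ = cos 4.2° / √4 = 0.9973/2.000 = 0.4987.
φ₁ = arccos(0.4987) ≈ 60.1°.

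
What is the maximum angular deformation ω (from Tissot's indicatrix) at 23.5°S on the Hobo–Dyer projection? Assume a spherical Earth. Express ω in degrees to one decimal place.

The Hobo–Dyer projection is cylindrical equal-area with φ₀ = 37.5°. A cylindrical equal-area projection with standard parallel φ₀ has meridian scale h = cos φ / cos φ₀ and parallel scale k = cos φ₀ / cos φ (so areas are preserved, h·k = 1).
At 23.5°: h = 1.156, k = 0.8651; principal scales a = 1.156, b = 0.8651.
sin(ω/2) = (a − b)/(a + b) = 0.2908/2.021 = 0.1439, so ω = 2 arcsin(0.1439) ≈ 16.5°.

16.5°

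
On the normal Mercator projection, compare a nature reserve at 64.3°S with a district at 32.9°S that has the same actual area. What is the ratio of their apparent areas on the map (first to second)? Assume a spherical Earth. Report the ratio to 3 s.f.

3.75

Mercator is conformal with k = sec φ, so areal scale = k² = sec²φ.
At 64.3°: sec²(64.3°) = 1/0.4337² = 5.317.
At 32.9°: sec²(32.9°) = 1/0.8396² = 1.419.
Ratio = 5.317/1.419 = cos²(32.9°)/cos²(64.3°) ≈ 3.75.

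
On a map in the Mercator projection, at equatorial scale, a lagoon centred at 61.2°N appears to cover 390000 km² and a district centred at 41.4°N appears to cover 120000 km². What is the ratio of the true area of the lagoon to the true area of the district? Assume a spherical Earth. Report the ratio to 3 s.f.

1.34

On Mercator the areal scale is sec²φ, so true area = apparent × cos²φ.
True area of lagoon: 390000 × cos²(61.2°) = 390000 × 0.2321 = 90510 km².
True area of district: 120000 × cos²(41.4°) = 120000 × 0.5627 = 67520 km².
Ratio = 90510 / 67520 ≈ 1.34.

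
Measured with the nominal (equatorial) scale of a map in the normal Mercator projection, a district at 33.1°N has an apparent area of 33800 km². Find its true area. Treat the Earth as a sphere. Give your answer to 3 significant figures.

For Mercator, h = k = sec φ (a conformal cylindrical projection has a single point scale, 1/cos φ).
Areal scale = k² = sec²φ = 1/cos²(33.1°) = 1/0.8377² = 1.425.
True area = apparent / (areal scale) = 33800 / 1.425 ≈ 23700 km².

23700 km²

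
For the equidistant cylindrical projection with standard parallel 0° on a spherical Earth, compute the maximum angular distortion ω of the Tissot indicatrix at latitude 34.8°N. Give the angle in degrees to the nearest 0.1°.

11.3°

For the equirectangular projection with φ₀ = 0 (plate carrée), h = 1 along meridians and k = sec φ along parallels.
At 34.8°: h = 1.000, k = 1.218; principal scales a = 1.218, b = 1.000.
sin(ω/2) = (a − b)/(a + b) = 0.2178/2.218 = 0.09821, so ω = 2 arcsin(0.09821) ≈ 11.3°.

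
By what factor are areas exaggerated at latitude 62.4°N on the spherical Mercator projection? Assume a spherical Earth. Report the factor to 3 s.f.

For Mercator, h = k = sec φ (a conformal cylindrical projection has a single point scale, 1/cos φ).
Areal scale = k² = sec²φ = 1/cos²(62.4°) = 1/0.4633² = 4.659.

4.66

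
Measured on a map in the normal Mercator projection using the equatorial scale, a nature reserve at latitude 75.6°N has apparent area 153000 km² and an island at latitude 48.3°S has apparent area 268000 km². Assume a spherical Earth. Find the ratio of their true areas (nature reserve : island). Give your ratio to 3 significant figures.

Since Mercator area scale is 1/cos²φ, the true area equals the apparent area multiplied by cos²φ.
True area of nature reserve: 153000 × cos²(75.6°) = 153000 × 0.06185 = 9463 km².
True area of island: 268000 × cos²(48.3°) = 268000 × 0.4425 = 118600 km².
Ratio = 9463 / 118600 ≈ 0.0798.

0.0798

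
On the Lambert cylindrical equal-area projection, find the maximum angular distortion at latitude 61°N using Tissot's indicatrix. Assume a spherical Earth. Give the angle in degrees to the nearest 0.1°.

The Lambert cylindrical equal-area projection is the cylindrical equal-area projection with its standard parallel at the equator (φ₀ = 0). For cylindrical equal-area with standard parallel φ₀, h = cos φ / cos φ₀ and k = cos φ₀ / cos φ, so h·k = 1.
At 61°: h = 0.4848, k = 2.063; principal scales a = 2.063, b = 0.4848.
sin(ω/2) = (a − b)/(a + b) = 1.578/2.547 = 0.6194, so ω = 2 arcsin(0.6194) ≈ 76.5°.

76.5°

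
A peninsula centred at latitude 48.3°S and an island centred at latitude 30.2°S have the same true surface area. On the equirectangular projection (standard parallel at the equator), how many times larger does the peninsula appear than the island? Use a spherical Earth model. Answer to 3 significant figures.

1.30

Plate carrée maps x = Rλ, y = Rφ. The meridian scale is h = 1 and the parallel scale is k = 1/cos φ = sec φ.
Areal scale at 48.3°: h·k = 1.000 × 1.503 = 1.503.
Areal scale at 30.2°: h·k = 1.000 × 1.157 = 1.157.
Ratio = 1.503/1.157 ≈ 1.30.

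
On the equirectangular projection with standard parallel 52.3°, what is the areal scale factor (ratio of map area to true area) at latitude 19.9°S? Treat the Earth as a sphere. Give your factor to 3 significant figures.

0.650

The equidistant cylindrical projection with φ₀ = 52.3° has h = 1 (meridians true) and k = cos φ₀ / cos φ along parallels.
Areal scale = h·k = 1 × cos φ₀ / cos φ; at 19.9°, h = 1.000, k = 0.6504, so h·k = 0.6504.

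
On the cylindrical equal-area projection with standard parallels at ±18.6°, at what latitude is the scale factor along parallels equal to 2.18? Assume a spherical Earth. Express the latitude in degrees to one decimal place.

A cylindrical equal-area projection with standard parallel φ₀ has meridian scale h = cos φ / cos φ₀ and parallel scale k = cos φ₀ / cos φ (so areas are preserved, h·k = 1).
k = cos φ₀ / cos φ = 2.18  ⇒  cos φ = cos 18.6° / 2.18 = 0.4348.
φ = arccos(0.4348) ≈ 64.2°.

64.2°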